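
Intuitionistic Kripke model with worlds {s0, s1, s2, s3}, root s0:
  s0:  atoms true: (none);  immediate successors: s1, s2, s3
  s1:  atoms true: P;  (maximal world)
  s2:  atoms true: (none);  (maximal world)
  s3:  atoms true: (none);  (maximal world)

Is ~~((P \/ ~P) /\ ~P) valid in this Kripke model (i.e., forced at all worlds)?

No

Not every world: s0 ||-/- ~~((P \/ ~P) /\ ~P).
s0 ||-/- ~~((P \/ ~P) /\ ~P) since s1 is accessible from s0 and s1 ||- ~((P \/ ~P) /\ ~P).
s1 ||- ~((P \/ ~P) /\ ~P): no world accessible from s1 forces (P \/ ~P) /\ ~P.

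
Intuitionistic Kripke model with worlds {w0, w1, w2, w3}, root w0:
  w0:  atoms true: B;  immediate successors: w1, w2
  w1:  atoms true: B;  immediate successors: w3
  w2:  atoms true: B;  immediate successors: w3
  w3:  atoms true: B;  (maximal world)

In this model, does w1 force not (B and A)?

w1 forces not (B and A): no world accessible from w1 forces B and A.

Yes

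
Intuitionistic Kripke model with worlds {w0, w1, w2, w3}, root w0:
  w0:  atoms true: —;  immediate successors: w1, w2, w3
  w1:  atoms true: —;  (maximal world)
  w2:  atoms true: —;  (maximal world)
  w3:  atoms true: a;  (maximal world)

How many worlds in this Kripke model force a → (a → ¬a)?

w0: does not force it — w0 ⊮ a → (a → ¬a): at the accessible world w3, w3 ⊩ a but w3 ⊮ a → ¬a.
w1: forces it.
w2: forces it.
w3: does not force it — w3 ⊮ a → (a → ¬a): already at w3 itself, w3 ⊩ a but w3 ⊮ a → ¬a.
Worlds forcing the formula: {w1, w2}.

2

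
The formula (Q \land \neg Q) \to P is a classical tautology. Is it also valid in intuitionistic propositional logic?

This is an instance of ex falso quodlibet, which is intuitionistically derivable.
No world can force both Q and \neg Q, so the antecedent Q \land \neg Q is never forced and the implication holds vacuously at every world.

Yes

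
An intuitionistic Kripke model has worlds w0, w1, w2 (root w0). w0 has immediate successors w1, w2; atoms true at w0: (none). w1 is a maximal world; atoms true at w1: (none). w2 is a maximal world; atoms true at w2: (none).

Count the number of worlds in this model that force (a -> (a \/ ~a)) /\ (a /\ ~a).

0

w0: does not force it — w0 ||-/- (a -> (a \/ ~a)) /\ (a /\ ~a) since w0 fails a /\ ~a.
w1: does not force it — w1 ||-/- (a -> (a \/ ~a)) /\ (a /\ ~a) since w1 fails a /\ ~a.
w2: does not force it — w2 ||-/- (a -> (a \/ ~a)) /\ (a /\ ~a) since w2 fails a /\ ~a.
Worlds forcing the formula: { }.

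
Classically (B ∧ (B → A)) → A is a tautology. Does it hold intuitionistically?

Yes

This is modus ponens in implicational form, which is intuitionistically derivable.
If a world forces B and B → A, then applying the implication at that world (which is accessible from itself) gives A.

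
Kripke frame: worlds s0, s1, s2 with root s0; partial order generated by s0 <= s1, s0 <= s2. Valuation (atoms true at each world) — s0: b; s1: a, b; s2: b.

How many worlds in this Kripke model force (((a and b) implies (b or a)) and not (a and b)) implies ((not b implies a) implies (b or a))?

s0: forces it.
s1: forces it.
s2: forces it.
Worlds forcing the formula: {s0, s1, s2}.

3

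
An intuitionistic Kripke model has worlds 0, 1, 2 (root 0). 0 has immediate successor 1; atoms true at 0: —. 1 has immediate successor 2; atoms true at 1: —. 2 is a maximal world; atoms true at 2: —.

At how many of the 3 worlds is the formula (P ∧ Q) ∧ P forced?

0

0: does not force it — 0 ⊮ (P ∧ Q) ∧ P since 0 fails P ∧ Q.
1: does not force it.
2: does not force it.
Worlds forcing the formula: { }.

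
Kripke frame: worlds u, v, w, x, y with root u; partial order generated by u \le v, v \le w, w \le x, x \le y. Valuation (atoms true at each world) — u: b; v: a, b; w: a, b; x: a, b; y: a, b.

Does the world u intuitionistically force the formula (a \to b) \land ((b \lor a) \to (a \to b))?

Yes

u \Vdash (a \to b) \land ((b \lor a) \to (a \to b)) since u forces both conjuncts.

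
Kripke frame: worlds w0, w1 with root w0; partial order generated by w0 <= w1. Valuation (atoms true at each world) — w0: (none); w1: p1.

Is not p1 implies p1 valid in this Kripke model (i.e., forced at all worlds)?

Yes

w0 forces not p1 implies p1 vacuously: no world accessible from w0 forces the antecedent not p1.
Since the root w0 forces not p1 implies p1 and forcing is persistent (monotone upward), every world forces it.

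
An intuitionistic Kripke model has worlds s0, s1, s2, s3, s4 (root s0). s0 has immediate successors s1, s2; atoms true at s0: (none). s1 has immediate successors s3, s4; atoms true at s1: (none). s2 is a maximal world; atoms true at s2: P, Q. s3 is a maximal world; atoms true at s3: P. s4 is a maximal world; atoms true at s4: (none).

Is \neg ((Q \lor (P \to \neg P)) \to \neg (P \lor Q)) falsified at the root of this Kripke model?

s0 \nVdash \neg ((Q \lor (P \to \neg P)) \to \neg (P \lor Q)) since s1 is accessible from s0 and s1 \Vdash (Q \lor (P \to \neg P)) \to \neg (P \lor Q).
s1 \Vdash (Q \lor (P \to \neg P)) \to \neg (P \lor Q): every world accessible from s1 that forces Q \lor (P \to \neg P) (namely s4) also forces \neg (P \lor Q).
So the root s0 does not force \neg ((Q \lor (P \to \neg P)) \to \neg (P \lor Q)); the model is a countermodel.

Yes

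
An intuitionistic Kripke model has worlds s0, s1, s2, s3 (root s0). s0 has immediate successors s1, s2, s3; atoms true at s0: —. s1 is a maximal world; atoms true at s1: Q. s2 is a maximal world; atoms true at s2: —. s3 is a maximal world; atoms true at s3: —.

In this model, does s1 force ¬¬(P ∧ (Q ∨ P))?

s1 ⊮ ¬¬(P ∧ (Q ∨ P)) since s1 is accessible from s1 and s1 ⊩ ¬(P ∧ (Q ∨ P)).
s1 ⊩ ¬(P ∧ (Q ∨ P)): no world accessible from s1 forces P ∧ (Q ∨ P).

No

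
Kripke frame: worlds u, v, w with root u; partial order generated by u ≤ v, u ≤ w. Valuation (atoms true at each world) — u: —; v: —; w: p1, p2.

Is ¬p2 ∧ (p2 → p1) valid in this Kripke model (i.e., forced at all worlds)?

No

Not every world: u ⊮ ¬p2 ∧ (p2 → p1).
u ⊮ ¬p2 ∧ (p2 → p1) since u fails ¬p2.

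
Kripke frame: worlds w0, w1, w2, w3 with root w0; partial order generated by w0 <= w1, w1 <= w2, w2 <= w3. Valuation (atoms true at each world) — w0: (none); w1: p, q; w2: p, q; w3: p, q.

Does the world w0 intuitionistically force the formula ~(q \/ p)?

No

w0 ||-/- ~(q \/ p) since w1 is accessible from w0 and w1 ||- q \/ p.
w1 ||- q \/ p via the disjunct q.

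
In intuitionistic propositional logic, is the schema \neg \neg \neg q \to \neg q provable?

Yes

This is triple-negation reduction, which is intuitionistically derivable.
Assume \neg \neg \neg q and suppose q. Then \neg \neg q (double-negation introduction), contradicting \neg \neg \neg q. So \neg q.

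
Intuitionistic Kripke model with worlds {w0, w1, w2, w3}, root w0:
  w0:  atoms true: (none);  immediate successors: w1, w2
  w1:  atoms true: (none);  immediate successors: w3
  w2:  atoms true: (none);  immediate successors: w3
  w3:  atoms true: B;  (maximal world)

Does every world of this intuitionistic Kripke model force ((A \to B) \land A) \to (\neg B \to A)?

Yes

w0 \Vdash ((A \to B) \land A) \to (\neg B \to A) vacuously: no world accessible from w0 forces the antecedent (A \to B) \land A.
Since the root w0 forces ((A \to B) \land A) \to (\neg B \to A) and forcing is persistent (monotone upward), every world forces it.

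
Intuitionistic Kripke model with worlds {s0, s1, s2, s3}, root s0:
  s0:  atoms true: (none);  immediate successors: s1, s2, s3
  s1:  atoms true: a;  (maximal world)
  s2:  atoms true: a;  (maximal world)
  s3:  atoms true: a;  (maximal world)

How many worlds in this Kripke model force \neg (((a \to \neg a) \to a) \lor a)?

s0: does not force it — s0 \nVdash \neg (((a \to \neg a) \to a) \lor a) since s0 is accessible from s0 and s0 \Vdash ((a \to \neg a) \to a) \lor a.
s1: does not force it — s1 \nVdash \neg (((a \to \neg a) \to a) \lor a) since s1 is accessible from s1 and s1 \Vdash ((a \to \neg a) \to a) \lor a.
s2: does not force it — s2 \nVdash \neg (((a \to \neg a) \to a) \lor a) since s2 is accessible from s2 and s2 \Vdash ((a \to \neg a) \to a) \lor a.
s3: does not force it.
Worlds forcing the formula: { }.

0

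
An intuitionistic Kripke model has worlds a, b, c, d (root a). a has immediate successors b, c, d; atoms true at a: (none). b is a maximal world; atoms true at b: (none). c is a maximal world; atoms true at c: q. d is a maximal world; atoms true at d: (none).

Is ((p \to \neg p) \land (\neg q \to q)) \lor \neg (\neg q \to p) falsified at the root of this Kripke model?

Yes

a \nVdash ((p \to \neg p) \land (\neg q \to q)) \lor \neg (\neg q \to p): neither disjunct is forced at a.
a \nVdash (p \to \neg p) \land (\neg q \to q) since a fails \neg q \to q.
So the root a does not force ((p \to \neg p) \land (\neg q \to q)) \lor \neg (\neg q \to p); the model is a countermodel.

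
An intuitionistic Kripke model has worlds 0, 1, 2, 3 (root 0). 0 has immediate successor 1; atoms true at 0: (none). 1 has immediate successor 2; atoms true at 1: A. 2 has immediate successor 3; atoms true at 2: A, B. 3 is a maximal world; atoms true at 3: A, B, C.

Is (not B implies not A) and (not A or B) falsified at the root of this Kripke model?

0 does not force (not B implies not A) and (not A or B) since 0 fails not A or B.
So the root 0 does not force (not B implies not A) and (not A or B); the model is a countermodel.

Yes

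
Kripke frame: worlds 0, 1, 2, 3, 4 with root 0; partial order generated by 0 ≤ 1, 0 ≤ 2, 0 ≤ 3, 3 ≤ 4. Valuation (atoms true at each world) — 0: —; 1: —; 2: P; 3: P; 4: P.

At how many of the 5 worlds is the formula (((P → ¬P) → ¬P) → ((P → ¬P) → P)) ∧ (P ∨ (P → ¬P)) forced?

0: does not force it — 0 ⊮ (((P → ¬P) → ¬P) → ((P → ¬P) → P)) ∧ (P ∨ (P → ¬P)) since 0 fails ((P → ¬P) → ¬P) → ((P → ¬P) → P).
1: does not force it — 1 ⊮ (((P → ¬P) → ¬P) → ((P → ¬P) → P)) ∧ (P ∨ (P → ¬P)) since 1 fails ((P → ¬P) → ¬P) → ((P → ¬P) → P).
2: forces it.
3: forces it.
4: forces it.
Worlds forcing the formula: {2, 3, 4}.

3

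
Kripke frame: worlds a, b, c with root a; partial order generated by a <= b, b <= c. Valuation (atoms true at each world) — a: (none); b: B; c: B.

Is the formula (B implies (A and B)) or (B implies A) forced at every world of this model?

Not every world: a does not force (B implies (A and B)) or (B implies A).
a does not force (B implies (A and B)) or (B implies A): neither disjunct is forced at a.
a does not force B implies (A and B): at the accessible world b, b forces B but b does not force A and B.
b does not force A and B since b fails A.

No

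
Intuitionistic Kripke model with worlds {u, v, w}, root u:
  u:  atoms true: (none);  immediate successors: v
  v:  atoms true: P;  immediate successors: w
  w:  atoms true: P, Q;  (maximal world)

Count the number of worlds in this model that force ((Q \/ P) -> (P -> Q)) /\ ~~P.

u: does not force it — u ||-/- ((Q \/ P) -> (P -> Q)) /\ ~~P since u fails (Q \/ P) -> (P -> Q).
v: does not force it — v ||-/- ((Q \/ P) -> (P -> Q)) /\ ~~P since v fails (Q \/ P) -> (P -> Q).
w: forces it.
Worlds forcing the formula: {w}.

1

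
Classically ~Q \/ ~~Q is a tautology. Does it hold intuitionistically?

This is the weak law of excluded middle, which is not intuitionistically valid.
A Kripke countermodel: worlds w0, w1, w2; order generated by w0 <= w1, w0 <= w2; atoms true at each world — w0:{}; w1:{Q}; w2:{}.
w0 ||-/- ~Q \/ ~~Q: neither disjunct is forced at w0.
w0 ||-/- ~Q since w1 is accessible from w0 and w1 ||- Q.
So the root w0 does not force the formula.

No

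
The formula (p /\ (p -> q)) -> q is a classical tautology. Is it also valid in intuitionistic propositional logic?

Yes

This is modus ponens in implicational form, which is intuitionistically derivable.
If a world forces p and p -> q, then applying the implication at that world (which is accessible from itself) gives q.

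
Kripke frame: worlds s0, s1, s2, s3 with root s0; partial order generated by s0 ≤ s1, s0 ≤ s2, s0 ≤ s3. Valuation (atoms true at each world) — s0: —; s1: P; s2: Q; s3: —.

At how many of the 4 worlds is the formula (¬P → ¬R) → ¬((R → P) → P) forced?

2

s0: does not force it — s0 ⊮ (¬P → ¬R) → ¬((R → P) → P): already at s0 itself, s0 ⊩ ¬P → ¬R but s0 ⊮ ¬((R → P) → P).
s1: does not force it.
s2: forces it.
s3: forces it.
Worlds forcing the formula: {s2, s3}.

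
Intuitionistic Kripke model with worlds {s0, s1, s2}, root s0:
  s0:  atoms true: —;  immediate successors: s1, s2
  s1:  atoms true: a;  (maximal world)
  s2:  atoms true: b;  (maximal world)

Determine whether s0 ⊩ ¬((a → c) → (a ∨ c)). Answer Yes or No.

s0 ⊮ ¬((a → c) → (a ∨ c)) since s1 is accessible from s0 and s1 ⊩ (a → c) → (a ∨ c).
s1 ⊩ (a → c) → (a ∨ c) vacuously: no world accessible from s1 forces the antecedent a → c.

No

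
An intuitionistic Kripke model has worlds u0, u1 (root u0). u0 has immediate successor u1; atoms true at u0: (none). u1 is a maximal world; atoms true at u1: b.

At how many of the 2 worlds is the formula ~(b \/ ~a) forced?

0

u0: does not force it — u0 ||-/- ~(b \/ ~a) since u0 is accessible from u0 and u0 ||- b \/ ~a.
u1: does not force it — u1 ||-/- ~(b \/ ~a) since u1 is accessible from u1 and u1 ||- b \/ ~a.
Worlds forcing the formula: { }.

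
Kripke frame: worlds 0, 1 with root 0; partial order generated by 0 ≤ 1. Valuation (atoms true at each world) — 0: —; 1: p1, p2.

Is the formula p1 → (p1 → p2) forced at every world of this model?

Yes

0 ⊩ p1 → (p1 → p2): every world accessible from 0 that forces p1 (namely 1) also forces p1 → p2.
Since the root 0 forces p1 → (p1 → p2) and forcing is persistent (monotone upward), every world forces it.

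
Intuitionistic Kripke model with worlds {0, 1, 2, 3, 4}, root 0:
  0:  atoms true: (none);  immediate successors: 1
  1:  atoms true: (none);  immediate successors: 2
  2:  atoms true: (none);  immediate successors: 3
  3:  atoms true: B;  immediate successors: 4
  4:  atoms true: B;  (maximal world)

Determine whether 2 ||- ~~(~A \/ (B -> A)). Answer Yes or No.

Yes

2 ||- ~~(~A \/ (B -> A)): no world accessible from 2 forces ~(~A \/ (B -> A)).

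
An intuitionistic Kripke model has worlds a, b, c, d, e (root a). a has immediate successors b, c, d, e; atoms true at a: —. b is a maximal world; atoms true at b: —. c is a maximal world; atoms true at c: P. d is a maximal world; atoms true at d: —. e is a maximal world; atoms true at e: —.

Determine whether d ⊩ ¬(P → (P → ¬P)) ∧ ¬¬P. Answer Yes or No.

No

d ⊮ ¬(P → (P → ¬P)) ∧ ¬¬P since d fails ¬(P → (P → ¬P)).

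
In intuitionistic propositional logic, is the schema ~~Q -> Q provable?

This is double-negation elimination, which is not intuitionistically valid.
A Kripke countermodel: worlds a, b; order generated by a <= b; atoms true at each world — a:{}; b:{Q}.
a ||-/- ~~Q -> Q: already at a itself, a ||- ~~Q but a ||-/- Q.
a lacks atom Q, so a ||-/- Q.
So the root a does not force the formula.

No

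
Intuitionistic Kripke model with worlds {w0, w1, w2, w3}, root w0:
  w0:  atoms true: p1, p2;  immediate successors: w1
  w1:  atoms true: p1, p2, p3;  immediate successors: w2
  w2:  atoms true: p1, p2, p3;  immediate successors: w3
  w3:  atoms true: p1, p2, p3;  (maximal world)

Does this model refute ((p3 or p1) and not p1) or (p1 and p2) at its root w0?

w0 forces ((p3 or p1) and not p1) or (p1 and p2) via the disjunct p1 and p2.
So the root w0 forces ((p3 or p1) and not p1) or (p1 and p2); the model is not a countermodel.

No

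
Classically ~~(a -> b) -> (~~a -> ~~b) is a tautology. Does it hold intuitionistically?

This is the distribution of double negation over implication, which is intuitionistically derivable.
Assume ~~(a -> b) and ~~a; suppose ~b. Then a -> b would give ~a (by contraposition), contradicting ~~a; so ~(a -> b), contradicting ~~(a -> b). Hence ~~b.

Yes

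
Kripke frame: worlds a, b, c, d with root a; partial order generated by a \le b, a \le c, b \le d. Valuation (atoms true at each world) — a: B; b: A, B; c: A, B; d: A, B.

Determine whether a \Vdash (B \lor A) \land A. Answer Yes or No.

a \nVdash (B \lor A) \land A since a fails A.

No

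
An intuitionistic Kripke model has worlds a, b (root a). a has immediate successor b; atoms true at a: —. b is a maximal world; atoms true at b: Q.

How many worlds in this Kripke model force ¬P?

2

a: forces it.
b: forces it.
Worlds forcing the formula: {a, b}.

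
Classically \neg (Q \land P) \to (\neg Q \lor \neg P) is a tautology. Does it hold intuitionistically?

No

This is the constructively invalid direction of De Morgan's law for conjunction, which is not intuitionistically valid.
A Kripke countermodel: worlds 0, 1, 2; order generated by 0 \le 1, 0 \le 2; atoms true at each world — 0:{}; 1:{Q}; 2:{P}.
0 \nVdash \neg (Q \land P) \to (\neg Q \lor \neg P): already at 0 itself, 0 \Vdash \neg (Q \land P) but 0 \nVdash \neg Q \lor \neg P.
0 \nVdash \neg Q \lor \neg P: neither disjunct is forced at 0.
0 \nVdash \neg Q since 1 is accessible from 0 and 1 \Vdash Q.
So the root 0 does not force the formula.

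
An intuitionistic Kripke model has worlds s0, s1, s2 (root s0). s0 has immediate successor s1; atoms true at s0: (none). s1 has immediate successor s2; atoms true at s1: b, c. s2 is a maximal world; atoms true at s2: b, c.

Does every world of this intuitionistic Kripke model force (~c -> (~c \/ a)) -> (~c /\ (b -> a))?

No

Not every world: s0 ||-/- (~c -> (~c \/ a)) -> (~c /\ (b -> a)).
s0 ||-/- (~c -> (~c \/ a)) -> (~c /\ (b -> a)): already at s0 itself, s0 ||- ~c -> (~c \/ a) but s0 ||-/- ~c /\ (b -> a).
s0 ||-/- ~c /\ (b -> a) since s0 fails ~c.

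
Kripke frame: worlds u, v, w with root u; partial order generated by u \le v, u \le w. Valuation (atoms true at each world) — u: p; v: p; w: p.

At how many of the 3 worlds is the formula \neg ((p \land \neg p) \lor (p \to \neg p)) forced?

u: forces it.
v: forces it.
w: forces it.
Worlds forcing the formula: {u, v, w}.

3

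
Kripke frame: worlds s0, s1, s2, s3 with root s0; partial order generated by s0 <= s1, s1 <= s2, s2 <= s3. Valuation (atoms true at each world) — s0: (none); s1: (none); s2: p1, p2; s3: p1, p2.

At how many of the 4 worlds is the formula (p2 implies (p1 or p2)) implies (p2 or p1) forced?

2

s0: does not force it — s0 does not force (p2 implies (p1 or p2)) implies (p2 or p1): already at s0 itself, s0 forces p2 implies (p1 or p2) but s0 does not force p2 or p1.
s1: does not force it.
s2: forces it.
s3: forces it.
Worlds forcing the formula: {s2, s3}.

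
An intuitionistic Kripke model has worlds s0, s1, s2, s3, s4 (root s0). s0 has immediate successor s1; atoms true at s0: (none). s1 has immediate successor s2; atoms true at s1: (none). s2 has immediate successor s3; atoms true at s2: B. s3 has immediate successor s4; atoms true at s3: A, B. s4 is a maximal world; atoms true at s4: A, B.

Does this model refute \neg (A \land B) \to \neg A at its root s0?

s0 \Vdash \neg (A \land B) \to \neg A vacuously: no world accessible from s0 forces the antecedent \neg (A \land B).
So the root s0 forces \neg (A \land B) \to \neg A; the model is not a countermodel.

No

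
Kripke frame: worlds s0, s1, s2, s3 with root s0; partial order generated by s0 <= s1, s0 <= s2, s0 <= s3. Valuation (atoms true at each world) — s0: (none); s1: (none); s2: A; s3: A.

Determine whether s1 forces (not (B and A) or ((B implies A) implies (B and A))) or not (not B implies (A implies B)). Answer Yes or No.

s1 forces (not (B and A) or ((B implies A) implies (B and A))) or not (not B implies (A implies B)) via the disjunct not (B and A) or ((B implies A) implies (B and A)).

Yes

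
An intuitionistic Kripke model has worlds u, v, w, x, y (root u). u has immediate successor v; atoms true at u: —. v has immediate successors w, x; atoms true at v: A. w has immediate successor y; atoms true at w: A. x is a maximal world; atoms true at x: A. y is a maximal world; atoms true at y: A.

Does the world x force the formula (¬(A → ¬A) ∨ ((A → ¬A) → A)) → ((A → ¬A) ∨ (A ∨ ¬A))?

Yes

x ⊩ (¬(A → ¬A) ∨ ((A → ¬A) → A)) → ((A → ¬A) ∨ (A ∨ ¬A)): every world accessible from x that forces ¬(A → ¬A) ∨ ((A → ¬A) → A) (namely x) also forces (A → ¬A) ∨ (A ∨ ¬A).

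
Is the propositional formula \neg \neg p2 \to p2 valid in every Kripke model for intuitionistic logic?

This is double-negation elimination, which is not intuitionistically valid.
A Kripke countermodel: worlds s0, s1; order generated by s0 \le s1; atoms true at each world — s0:{}; s1:{p2}.
s0 \nVdash \neg \neg p2 \to p2: already at s0 itself, s0 \Vdash \neg \neg p2 but s0 \nVdash p2.
s0 lacks atom p2, so s0 \nVdash p2.
So the root s0 does not force the formula.

No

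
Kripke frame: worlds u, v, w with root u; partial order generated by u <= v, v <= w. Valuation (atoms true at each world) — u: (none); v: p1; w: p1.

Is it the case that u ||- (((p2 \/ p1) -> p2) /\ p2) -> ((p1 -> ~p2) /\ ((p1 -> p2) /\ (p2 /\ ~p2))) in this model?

u ||- (((p2 \/ p1) -> p2) /\ p2) -> ((p1 -> ~p2) /\ ((p1 -> p2) /\ (p2 /\ ~p2))) vacuously: no world accessible from u forces the antecedent ((p2 \/ p1) -> p2) /\ p2.

Yes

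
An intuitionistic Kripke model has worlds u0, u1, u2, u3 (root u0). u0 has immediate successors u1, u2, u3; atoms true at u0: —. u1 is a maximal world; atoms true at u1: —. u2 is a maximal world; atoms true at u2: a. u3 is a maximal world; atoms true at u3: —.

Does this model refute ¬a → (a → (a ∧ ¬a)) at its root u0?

No

u0 ⊩ ¬a → (a → (a ∧ ¬a)): every world accessible from u0 that forces ¬a (namely u1, u3) also forces a → (a ∧ ¬a).
So the root u0 forces ¬a → (a → (a ∧ ¬a)); the model is not a countermodel.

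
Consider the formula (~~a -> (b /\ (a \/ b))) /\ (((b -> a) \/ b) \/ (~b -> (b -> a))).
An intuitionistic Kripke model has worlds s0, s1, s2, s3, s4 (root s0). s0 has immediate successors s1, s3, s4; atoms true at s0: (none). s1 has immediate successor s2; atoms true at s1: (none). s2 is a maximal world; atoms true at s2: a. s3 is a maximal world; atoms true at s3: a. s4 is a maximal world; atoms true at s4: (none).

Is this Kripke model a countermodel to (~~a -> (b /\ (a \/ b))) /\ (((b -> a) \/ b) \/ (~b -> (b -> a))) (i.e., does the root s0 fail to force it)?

s0 ||-/- (~~a -> (b /\ (a \/ b))) /\ (((b -> a) \/ b) \/ (~b -> (b -> a))) since s0 fails ~~a -> (b /\ (a \/ b)).
So the root s0 does not force (~~a -> (b /\ (a \/ b))) /\ (((b -> a) \/ b) \/ (~b -> (b -> a))); the model is a countermodel.

Yes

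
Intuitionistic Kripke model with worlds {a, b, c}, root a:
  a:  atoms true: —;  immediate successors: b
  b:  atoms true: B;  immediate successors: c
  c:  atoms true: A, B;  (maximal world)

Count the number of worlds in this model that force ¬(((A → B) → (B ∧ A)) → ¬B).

a: forces it.
b: forces it.
c: forces it.
Worlds forcing the formula: {a, b, c}.

3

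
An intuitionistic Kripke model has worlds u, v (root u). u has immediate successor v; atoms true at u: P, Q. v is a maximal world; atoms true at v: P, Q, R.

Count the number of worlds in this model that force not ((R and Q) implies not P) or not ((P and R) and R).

u: forces it.
v: forces it.
Worlds forcing the formula: {u, v}.

2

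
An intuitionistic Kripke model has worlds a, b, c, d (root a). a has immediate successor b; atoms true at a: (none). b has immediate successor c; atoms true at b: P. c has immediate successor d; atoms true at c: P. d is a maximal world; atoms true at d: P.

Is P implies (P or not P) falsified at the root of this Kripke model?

a forces P implies (P or not P): every world accessible from a that forces P (namely b, c, d) also forces P or not P.
So the root a forces P implies (P or not P); the model is not a countermodel.

No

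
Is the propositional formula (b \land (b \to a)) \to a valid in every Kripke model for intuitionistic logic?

Yes

This is modus ponens in implicational form, which is intuitionistically derivable.
If a world forces b and b \to a, then applying the implication at that world (which is accessible from itself) gives a.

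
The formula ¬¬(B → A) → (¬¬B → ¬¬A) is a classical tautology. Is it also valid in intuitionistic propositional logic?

This is the distribution of double negation over implication, which is intuitionistically derivable.
Assume ¬¬(B → A) and ¬¬B; suppose ¬A. Then B → A would give ¬B (by contraposition), contradicting ¬¬B; so ¬(B → A), contradicting ¬¬(B → A). Hence ¬¬A.

Yes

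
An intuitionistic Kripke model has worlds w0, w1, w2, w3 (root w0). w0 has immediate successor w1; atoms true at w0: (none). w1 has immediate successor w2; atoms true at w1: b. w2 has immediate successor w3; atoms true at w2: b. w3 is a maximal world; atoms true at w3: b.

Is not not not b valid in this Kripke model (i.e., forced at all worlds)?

No

Not every world: w0 does not force not not not b.
w0 does not force not not not b since w0 is accessible from w0 and w0 forces not not b.
w0 forces not not b: no world accessible from w0 forces not b.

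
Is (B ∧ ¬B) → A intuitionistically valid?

This is an instance of ex falso quodlibet, which is intuitionistically derivable.
No world can force both B and ¬B, so the antecedent B ∧ ¬B is never forced and the implication holds vacuously at every world.

Yes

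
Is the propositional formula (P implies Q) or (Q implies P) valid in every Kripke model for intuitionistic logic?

No

This is the Gödel–Dummett linearity axiom, which is not intuitionistically valid.
A Kripke countermodel: worlds a, b, c; order generated by a <= b, a <= c; atoms true at each world — a:{}; b:{P}; c:{Q}.
a does not force (P implies Q) or (Q implies P): neither disjunct is forced at a.
a does not force P implies Q: at the accessible world b, b forces P but b does not force Q.
b lacks atom Q, so b does not force Q.
So the root a does not force the formula.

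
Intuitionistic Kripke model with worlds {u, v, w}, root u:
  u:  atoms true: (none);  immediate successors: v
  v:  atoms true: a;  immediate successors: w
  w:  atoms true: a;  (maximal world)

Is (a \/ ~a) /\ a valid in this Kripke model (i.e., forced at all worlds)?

No

Not every world: u ||-/- (a \/ ~a) /\ a.
u ||-/- (a \/ ~a) /\ a since u fails a \/ ~a.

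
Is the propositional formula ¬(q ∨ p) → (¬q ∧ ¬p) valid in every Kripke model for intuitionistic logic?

This is a constructively valid De Morgan direction (negated disjunction to conjunction of negations), which is intuitionistically derivable.
From ¬(q ∨ p): if q held then q ∨ p would, contradiction — so ¬q; similarly ¬p.

Yes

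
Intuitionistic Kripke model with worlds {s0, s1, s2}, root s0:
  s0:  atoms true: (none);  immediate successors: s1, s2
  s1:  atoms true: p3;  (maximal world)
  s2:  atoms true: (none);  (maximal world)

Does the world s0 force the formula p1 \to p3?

Yes

s0 \Vdash p1 \to p3 vacuously: no world accessible from s0 forces the antecedent p1.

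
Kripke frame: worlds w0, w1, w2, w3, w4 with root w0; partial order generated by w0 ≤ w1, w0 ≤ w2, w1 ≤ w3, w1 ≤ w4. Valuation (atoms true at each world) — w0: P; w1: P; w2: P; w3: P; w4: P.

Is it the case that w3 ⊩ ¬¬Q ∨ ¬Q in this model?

Yes

w3 ⊩ ¬¬Q ∨ ¬Q via the disjunct ¬Q.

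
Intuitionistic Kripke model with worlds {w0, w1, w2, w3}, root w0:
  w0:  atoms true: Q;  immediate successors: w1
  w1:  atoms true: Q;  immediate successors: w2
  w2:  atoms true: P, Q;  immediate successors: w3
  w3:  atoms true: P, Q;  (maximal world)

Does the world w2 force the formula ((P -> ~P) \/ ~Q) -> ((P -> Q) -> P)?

Yes

w2 ||- ((P -> ~P) \/ ~Q) -> ((P -> Q) -> P) vacuously: no world accessible from w2 forces the antecedent (P -> ~P) \/ ~Q.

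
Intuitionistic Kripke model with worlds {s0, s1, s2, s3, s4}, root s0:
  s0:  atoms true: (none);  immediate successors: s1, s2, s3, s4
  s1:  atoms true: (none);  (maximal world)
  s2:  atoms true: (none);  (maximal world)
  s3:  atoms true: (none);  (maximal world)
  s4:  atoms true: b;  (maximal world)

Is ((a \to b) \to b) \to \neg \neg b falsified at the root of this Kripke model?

No

s0 \Vdash ((a \to b) \to b) \to \neg \neg b: every world accessible from s0 that forces (a \to b) \to b (namely s4) also forces \neg \neg b.
So the root s0 forces ((a \to b) \to b) \to \neg \neg b; the model is not a countermodel.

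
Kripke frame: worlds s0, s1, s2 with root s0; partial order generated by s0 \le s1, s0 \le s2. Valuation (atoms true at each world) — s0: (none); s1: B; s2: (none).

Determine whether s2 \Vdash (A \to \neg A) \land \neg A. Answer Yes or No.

s2 \Vdash (A \to \neg A) \land \neg A since s2 forces both conjuncts.

Yes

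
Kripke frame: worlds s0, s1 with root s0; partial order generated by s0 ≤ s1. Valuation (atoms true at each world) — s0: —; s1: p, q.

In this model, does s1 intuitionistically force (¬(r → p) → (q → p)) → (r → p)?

Yes

s1 ⊩ (¬(r → p) → (q → p)) → (r → p): every world accessible from s1 that forces ¬(r → p) → (q → p) (namely s1) also forces r → p.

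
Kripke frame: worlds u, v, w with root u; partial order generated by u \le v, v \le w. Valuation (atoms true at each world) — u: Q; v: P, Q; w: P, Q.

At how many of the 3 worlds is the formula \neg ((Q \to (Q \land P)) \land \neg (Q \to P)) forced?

u: forces it.
v: forces it.
w: forces it.
Worlds forcing the formula: {u, v, w}.

3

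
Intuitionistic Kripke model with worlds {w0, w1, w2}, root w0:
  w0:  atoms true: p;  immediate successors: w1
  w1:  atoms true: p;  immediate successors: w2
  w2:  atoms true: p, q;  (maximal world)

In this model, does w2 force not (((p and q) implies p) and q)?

w2 does not force not (((p and q) implies p) and q) since w2 is accessible from w2 and w2 forces ((p and q) implies p) and q.
w2 forces ((p and q) implies p) and q since w2 forces both conjuncts.

No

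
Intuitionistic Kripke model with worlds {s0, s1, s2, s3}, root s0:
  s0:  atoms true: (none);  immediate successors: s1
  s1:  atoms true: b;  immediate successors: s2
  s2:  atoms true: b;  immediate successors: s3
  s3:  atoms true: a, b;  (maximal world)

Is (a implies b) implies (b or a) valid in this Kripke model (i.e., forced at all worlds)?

No

Not every world: s0 does not force (a implies b) implies (b or a).
s0 does not force (a implies b) implies (b or a): already at s0 itself, s0 forces a implies b but s0 does not force b or a.
s0 does not force b or a: neither disjunct is forced at s0.
s0 lacks atom b, so s0 does not force b.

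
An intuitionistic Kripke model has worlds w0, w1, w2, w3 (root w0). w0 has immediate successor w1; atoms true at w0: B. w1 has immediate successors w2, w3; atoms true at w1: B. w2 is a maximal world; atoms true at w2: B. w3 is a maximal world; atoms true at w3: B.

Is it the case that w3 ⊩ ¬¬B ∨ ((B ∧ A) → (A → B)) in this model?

w3 ⊩ ¬¬B ∨ ((B ∧ A) → (A → B)) via the disjunct ¬¬B.

Yes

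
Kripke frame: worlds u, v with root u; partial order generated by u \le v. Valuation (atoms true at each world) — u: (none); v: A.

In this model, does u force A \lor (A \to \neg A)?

No

u \nVdash A \lor (A \to \neg A): neither disjunct is forced at u.
u lacks atom A, so u \nVdash A.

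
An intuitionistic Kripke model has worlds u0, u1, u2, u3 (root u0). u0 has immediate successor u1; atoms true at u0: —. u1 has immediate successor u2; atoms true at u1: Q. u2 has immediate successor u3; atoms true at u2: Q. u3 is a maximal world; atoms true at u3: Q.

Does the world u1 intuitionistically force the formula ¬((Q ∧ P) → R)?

u1 ⊮ ¬((Q ∧ P) → R) since u1 is accessible from u1 and u1 ⊩ (Q ∧ P) → R.
u1 ⊩ (Q ∧ P) → R vacuously: no world accessible from u1 forces the antecedent Q ∧ P.

No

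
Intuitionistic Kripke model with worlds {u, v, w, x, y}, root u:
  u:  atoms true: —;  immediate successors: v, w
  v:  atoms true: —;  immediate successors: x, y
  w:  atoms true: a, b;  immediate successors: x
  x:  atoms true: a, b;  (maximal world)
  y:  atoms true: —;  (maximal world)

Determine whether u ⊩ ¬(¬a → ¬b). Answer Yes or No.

No

u ⊮ ¬(¬a → ¬b) since u is accessible from u and u ⊩ ¬a → ¬b.
u ⊩ ¬a → ¬b: every world accessible from u that forces ¬a (namely y) also forces ¬b.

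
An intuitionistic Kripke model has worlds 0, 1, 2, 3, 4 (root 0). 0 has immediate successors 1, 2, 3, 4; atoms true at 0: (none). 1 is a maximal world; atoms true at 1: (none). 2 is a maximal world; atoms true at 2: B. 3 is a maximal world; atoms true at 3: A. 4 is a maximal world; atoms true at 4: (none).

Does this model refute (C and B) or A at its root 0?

0 does not force (C and B) or A: neither disjunct is forced at 0.
0 does not force C and B since 0 fails C.
So the root 0 does not force (C and B) or A; the model is a countermodel.

Yes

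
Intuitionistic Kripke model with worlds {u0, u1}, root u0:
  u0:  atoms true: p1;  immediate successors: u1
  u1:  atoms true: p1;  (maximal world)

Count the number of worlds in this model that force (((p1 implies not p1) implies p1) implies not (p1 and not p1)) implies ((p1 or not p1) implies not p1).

0

u0: does not force it — u0 does not force (((p1 implies not p1) implies p1) implies not (p1 and not p1)) implies ((p1 or not p1) implies not p1): already at u0 itself, u0 forces ((p1 implies not p1) implies p1) implies not (p1 and not p1) but u0 does not force (p1 or not p1) implies not p1.
u1: does not force it — u1 does not force (((p1 implies not p1) implies p1) implies not (p1 and not p1)) implies ((p1 or not p1) implies not p1): already at u1 itself, u1 forces ((p1 implies not p1) implies p1) implies not (p1 and not p1) but u1 does not force (p1 or not p1) implies not p1.
Worlds forcing the formula: { }.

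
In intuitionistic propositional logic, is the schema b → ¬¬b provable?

This is double-negation introduction, which is intuitionistically derivable.
If a world forces b then every accessible world forces b (persistence), so none forces ¬b; hence ¬¬b.

Yes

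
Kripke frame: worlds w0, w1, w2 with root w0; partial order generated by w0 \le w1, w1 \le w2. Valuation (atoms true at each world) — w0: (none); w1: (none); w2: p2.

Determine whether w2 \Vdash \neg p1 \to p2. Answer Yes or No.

w2 \Vdash \neg p1 \to p2: every world accessible from w2 that forces \neg p1 (namely w2) also forces p2.

Yes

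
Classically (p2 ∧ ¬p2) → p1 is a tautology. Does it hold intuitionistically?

This is an instance of ex falso quodlibet, which is intuitionistically derivable.
No world can force both p2 and ¬p2, so the antecedent p2 ∧ ¬p2 is never forced and the implication holds vacuously at every world.

Yes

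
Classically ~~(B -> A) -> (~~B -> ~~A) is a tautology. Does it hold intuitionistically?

Yes

This is the distribution of double negation over implication, which is intuitionistically derivable.
Assume ~~(B -> A) and ~~B; suppose ~A. Then B -> A would give ~B (by contraposition), contradicting ~~B; so ~(B -> A), contradicting ~~(B -> A). Hence ~~A.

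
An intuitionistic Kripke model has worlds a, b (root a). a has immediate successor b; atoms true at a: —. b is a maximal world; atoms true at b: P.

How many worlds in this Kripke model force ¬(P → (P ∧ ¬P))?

a: forces it.
b: forces it.
Worlds forcing the formula: {a, b}.

2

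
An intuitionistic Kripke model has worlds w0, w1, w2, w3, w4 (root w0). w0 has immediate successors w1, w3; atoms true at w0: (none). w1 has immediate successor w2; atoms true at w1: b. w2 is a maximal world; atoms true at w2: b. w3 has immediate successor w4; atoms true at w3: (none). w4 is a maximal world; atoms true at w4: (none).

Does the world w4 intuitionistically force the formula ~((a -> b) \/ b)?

No

w4 ||-/- ~((a -> b) \/ b) since w4 is accessible from w4 and w4 ||- (a -> b) \/ b.
w4 ||- (a -> b) \/ b via the disjunct a -> b.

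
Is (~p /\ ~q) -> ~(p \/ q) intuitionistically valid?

This is a constructively valid De Morgan direction (conjunction of negations to negated disjunction), which is intuitionistically derivable.
If both ~p and ~q hold at a world, no accessible world forces p or forces q, so none forces p \/ q.

Yes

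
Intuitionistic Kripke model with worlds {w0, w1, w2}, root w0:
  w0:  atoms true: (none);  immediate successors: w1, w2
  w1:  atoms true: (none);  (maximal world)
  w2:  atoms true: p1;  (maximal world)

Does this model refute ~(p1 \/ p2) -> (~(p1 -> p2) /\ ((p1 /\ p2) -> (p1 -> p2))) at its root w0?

w0 ||-/- ~(p1 \/ p2) -> (~(p1 -> p2) /\ ((p1 /\ p2) -> (p1 -> p2))): at the accessible world w1, w1 ||- ~(p1 \/ p2) but w1 ||-/- ~(p1 -> p2) /\ ((p1 /\ p2) -> (p1 -> p2)).
w1 ||-/- ~(p1 -> p2) /\ ((p1 /\ p2) -> (p1 -> p2)) since w1 fails ~(p1 -> p2).
So the root w0 does not force ~(p1 \/ p2) -> (~(p1 -> p2) /\ ((p1 /\ p2) -> (p1 -> p2))); the model is a countermodel.

Yes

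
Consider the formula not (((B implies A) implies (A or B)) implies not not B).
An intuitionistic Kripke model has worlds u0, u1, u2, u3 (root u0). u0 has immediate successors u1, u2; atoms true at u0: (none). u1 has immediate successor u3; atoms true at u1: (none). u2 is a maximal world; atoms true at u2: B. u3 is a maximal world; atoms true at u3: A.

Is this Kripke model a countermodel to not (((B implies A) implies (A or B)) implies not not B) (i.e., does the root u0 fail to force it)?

u0 does not force not (((B implies A) implies (A or B)) implies not not B) since u2 is accessible from u0 and u2 forces ((B implies A) implies (A or B)) implies not not B.
u2 forces ((B implies A) implies (A or B)) implies not not B: every world accessible from u2 that forces (B implies A) implies (A or B) (namely u2) also forces not not B.
So the root u0 does not force not (((B implies A) implies (A or B)) implies not not B); the model is a countermodel.

Yes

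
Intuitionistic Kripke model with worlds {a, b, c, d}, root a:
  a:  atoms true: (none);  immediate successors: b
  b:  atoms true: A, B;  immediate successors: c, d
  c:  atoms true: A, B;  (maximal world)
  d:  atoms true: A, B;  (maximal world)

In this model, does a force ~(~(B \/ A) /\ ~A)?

Yes

a ||- ~(~(B \/ A) /\ ~A): no world accessible from a forces ~(B \/ A) /\ ~A.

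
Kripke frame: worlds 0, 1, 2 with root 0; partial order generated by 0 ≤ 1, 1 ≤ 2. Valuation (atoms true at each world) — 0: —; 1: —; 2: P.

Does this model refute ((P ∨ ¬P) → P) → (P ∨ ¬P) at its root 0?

Yes

0 ⊮ ((P ∨ ¬P) → P) → (P ∨ ¬P): already at 0 itself, 0 ⊩ (P ∨ ¬P) → P but 0 ⊮ P ∨ ¬P.
0 ⊮ P ∨ ¬P: neither disjunct is forced at 0.
0 lacks atom P, so 0 ⊮ P.
So the root 0 does not force ((P ∨ ¬P) → P) → (P ∨ ¬P); the model is a countermodel.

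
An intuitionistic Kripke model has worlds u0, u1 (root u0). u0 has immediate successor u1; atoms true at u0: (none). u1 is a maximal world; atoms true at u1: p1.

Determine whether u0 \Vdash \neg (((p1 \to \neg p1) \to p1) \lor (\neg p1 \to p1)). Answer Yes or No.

u0 \nVdash \neg (((p1 \to \neg p1) \to p1) \lor (\neg p1 \to p1)) since u0 is accessible from u0 and u0 \Vdash ((p1 \to \neg p1) \to p1) \lor (\neg p1 \to p1).
u0 \Vdash ((p1 \to \neg p1) \to p1) \lor (\neg p1 \to p1) via the disjunct (p1 \to \neg p1) \to p1.

No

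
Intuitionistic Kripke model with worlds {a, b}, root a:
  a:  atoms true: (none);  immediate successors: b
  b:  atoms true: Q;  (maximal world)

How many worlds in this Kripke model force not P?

2

a: forces it.
b: forces it.
Worlds forcing the formula: {a, b}.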